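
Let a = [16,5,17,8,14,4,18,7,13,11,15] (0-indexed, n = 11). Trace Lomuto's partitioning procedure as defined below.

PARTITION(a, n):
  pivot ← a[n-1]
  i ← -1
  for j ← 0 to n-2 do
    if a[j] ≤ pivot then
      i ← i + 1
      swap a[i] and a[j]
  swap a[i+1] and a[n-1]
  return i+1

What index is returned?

pivot = a[10] = 15; i = -1
j=0: a[0]=16 > 15 → no swap
j=1: a[1]=5 ≤ 15 → i=0, swap a[0],a[1] → [5,16,17,8,14,4,18,7,13,11,15]
j=2: a[2]=17 > 15 → no swap
j=3: a[3]=8 ≤ 15 → i=1, swap a[1],a[3] → [5,8,17,16,14,4,18,7,13,11,15]
j=4: a[4]=14 ≤ 15 → i=2, swap a[2],a[4] → [5,8,14,16,17,4,18,7,13,11,15]
j=5: a[5]=4 ≤ 15 → i=3, swap a[3],a[5] → [5,8,14,4,17,16,18,7,13,11,15]
j=6: a[6]=18 > 15 → no swap
j=7: a[7]=7 ≤ 15 → i=4, swap a[4],a[7] → [5,8,14,4,7,16,18,17,13,11,15]
j=8: a[8]=13 ≤ 15 → i=5, swap a[5],a[8] → [5,8,14,4,7,13,18,17,16,11,15]
j=9: a[9]=11 ≤ 15 → i=6, swap a[6],a[9] → [5,8,14,4,7,13,11,17,16,18,15]
final swap a[7],a[10] → [5,8,14,4,7,13,11,15,16,18,17]; return 7

7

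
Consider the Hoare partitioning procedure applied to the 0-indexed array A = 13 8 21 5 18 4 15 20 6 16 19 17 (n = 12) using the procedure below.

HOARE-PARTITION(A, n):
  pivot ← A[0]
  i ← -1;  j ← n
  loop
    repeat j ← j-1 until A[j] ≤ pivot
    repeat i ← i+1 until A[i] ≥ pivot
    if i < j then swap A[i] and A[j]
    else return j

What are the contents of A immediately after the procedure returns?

6 8 4 5 18 21 15 20 13 16 19 17

pivot=13
j stops at 8 (6), i stops at 0 (13); swap ⇒ 6 8 21 5 18 4 15 20 13 16 19 17
j stops at 5 (4), i stops at 2 (21); swap ⇒ 6 8 4 5 18 21 15 20 13 16 19 17
j stops at 3, i stops at 4; i≥j ⇒ return 3. A=6 8 4 5 18 21 15 20 13 16 19 17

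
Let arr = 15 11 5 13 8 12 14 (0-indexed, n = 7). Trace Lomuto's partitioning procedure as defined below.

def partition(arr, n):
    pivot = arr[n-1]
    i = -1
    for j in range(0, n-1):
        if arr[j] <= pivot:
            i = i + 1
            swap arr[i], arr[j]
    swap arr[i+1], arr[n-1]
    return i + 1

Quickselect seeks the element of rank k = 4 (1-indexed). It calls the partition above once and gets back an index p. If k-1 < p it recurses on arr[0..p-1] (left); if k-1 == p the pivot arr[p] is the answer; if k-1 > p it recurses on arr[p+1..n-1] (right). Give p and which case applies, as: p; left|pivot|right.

pivot = arr[6] = 14; i = -1
j=0: arr[0]=15 > 14 → no swap
j=1: arr[1]=11 ≤ 14 → i=0, swap arr[0],arr[1] → 11 15 5 13 8 12 14
j=2: arr[2]=5 ≤ 14 → i=1, swap arr[1],arr[2] → 11 5 15 13 8 12 14
j=3: arr[3]=13 ≤ 14 → i=2, swap arr[2],arr[3] → 11 5 13 15 8 12 14
j=4: arr[4]=8 ≤ 14 → i=3, swap arr[3],arr[4] → 11 5 13 8 15 12 14
j=5: arr[5]=12 ≤ 14 → i=4, swap arr[4],arr[5] → 11 5 13 8 12 15 14
final swap arr[5],arr[6] → 11 5 13 8 12 14 15; return 5
p = 5; k-1 = 3 < 5 ⇒ left

5; left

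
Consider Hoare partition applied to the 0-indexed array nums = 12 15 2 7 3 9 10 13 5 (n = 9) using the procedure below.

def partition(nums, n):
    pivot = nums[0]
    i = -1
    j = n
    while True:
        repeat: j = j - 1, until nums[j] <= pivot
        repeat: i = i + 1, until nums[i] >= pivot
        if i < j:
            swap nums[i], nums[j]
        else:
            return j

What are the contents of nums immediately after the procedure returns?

pivot = nums[0] = 12; i = -1, j = 9
j→8 (nums[8]=5≤12), i→0 (nums[0]=12≥12); i<j, swap → 5 15 2 7 3 9 10 13 12
j→6 (nums[6]=10≤12), i→1 (nums[1]=15≥12); i<j, swap → 5 10 2 7 3 9 15 13 12
j→5, i→6; i≥j, return j=5. nums = 5 10 2 7 3 9 15 13 12

5 10 2 7 3 9 15 13 12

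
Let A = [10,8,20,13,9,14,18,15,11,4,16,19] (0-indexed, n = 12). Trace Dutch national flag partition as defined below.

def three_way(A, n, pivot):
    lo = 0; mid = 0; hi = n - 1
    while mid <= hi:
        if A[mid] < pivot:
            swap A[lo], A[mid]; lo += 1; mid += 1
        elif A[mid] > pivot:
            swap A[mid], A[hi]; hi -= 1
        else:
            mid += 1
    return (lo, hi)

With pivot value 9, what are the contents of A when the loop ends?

lo=0 mid=0 hi=11
10>9: swap(0,11), hi=10 ⇒ [19,8,20,13,9,14,18,15,11,4,16,10]
19>9: swap(0,10), hi=9 ⇒ [16,8,20,13,9,14,18,15,11,4,19,10]
16>9: swap(0,9), hi=8 ⇒ [4,8,20,13,9,14,18,15,11,16,19,10]
4<9: swap(0,0), lo=1 mid=1 ⇒ [4,8,20,13,9,14,18,15,11,16,19,10]
8<9: swap(1,1), lo=2 mid=2 ⇒ [4,8,20,13,9,14,18,15,11,16,19,10]
20>9: swap(2,8), hi=7 ⇒ [4,8,11,13,9,14,18,15,20,16,19,10]
11>9: swap(2,7), hi=6 ⇒ [4,8,15,13,9,14,18,11,20,16,19,10]
15>9: swap(2,6), hi=5 ⇒ [4,8,18,13,9,14,15,11,20,16,19,10]
18>9: swap(2,5), hi=4 ⇒ [4,8,14,13,9,18,15,11,20,16,19,10]
14>9: swap(2,4), hi=3 ⇒ [4,8,9,13,14,18,15,11,20,16,19,10]
9=9: mid=3
13>9: swap(3,3), hi=2 ⇒ [4,8,9,13,14,18,15,11,20,16,19,10]
done. lo=2 hi=2; A=[4,8,9,13,14,18,15,11,20,16,19,10]

[4,8,9,13,14,18,15,11,20,16,19,10]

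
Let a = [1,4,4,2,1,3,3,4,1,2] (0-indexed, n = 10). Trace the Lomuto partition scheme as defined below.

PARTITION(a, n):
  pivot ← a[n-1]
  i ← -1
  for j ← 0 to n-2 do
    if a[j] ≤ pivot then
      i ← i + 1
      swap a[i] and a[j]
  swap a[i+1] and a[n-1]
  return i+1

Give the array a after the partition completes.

[1,2,1,1,2,3,3,4,4,4]

pivot = a[9] = 2; i = -1
j=0: a[0]=1 ≤ 2 → i=0, swap a[0],a[0] (no change) → [1,4,4,2,1,3,3,4,1,2]
j=1: a[1]=4 > 2 → no swap
j=2: a[2]=4 > 2 → no swap
j=3: a[3]=2 ≤ 2 → i=1, swap a[1],a[3] → [1,2,4,4,1,3,3,4,1,2]
j=4: a[4]=1 ≤ 2 → i=2, swap a[2],a[4] → [1,2,1,4,4,3,3,4,1,2]
j=5: a[5]=3 > 2 → no swap
j=6: a[6]=3 > 2 → no swap
j=7: a[7]=4 > 2 → no swap
j=8: a[8]=1 ≤ 2 → i=3, swap a[3],a[8] → [1,2,1,1,4,3,3,4,4,2]
final swap a[4],a[9] → [1,2,1,1,2,3,3,4,4,4]; return 4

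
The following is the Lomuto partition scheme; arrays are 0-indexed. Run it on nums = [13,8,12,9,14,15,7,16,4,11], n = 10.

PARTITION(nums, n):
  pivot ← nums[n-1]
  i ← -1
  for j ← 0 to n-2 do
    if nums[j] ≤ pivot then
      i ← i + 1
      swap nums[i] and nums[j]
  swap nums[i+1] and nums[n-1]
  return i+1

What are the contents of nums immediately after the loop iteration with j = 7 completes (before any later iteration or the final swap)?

[8,9,7,13,14,15,12,16,4,11]

pivot=11, i=-1
j=0: 13>11, skip
j=1: 8≤11, i=0, swap(0,1) ⇒ [8,13,12,9,14,15,7,16,4,11]
j=2: 12>11, skip
j=3: 9≤11, i=1, swap(1,3) ⇒ [8,9,12,13,14,15,7,16,4,11]
j=4: 14>11, skip
j=5: 15>11, skip
j=6: 7≤11, i=2, swap(2,6) ⇒ [8,9,7,13,14,15,12,16,4,11]
j=7: 16>11, skip
(after j=7) nums = [8,9,7,13,14,15,12,16,4,11]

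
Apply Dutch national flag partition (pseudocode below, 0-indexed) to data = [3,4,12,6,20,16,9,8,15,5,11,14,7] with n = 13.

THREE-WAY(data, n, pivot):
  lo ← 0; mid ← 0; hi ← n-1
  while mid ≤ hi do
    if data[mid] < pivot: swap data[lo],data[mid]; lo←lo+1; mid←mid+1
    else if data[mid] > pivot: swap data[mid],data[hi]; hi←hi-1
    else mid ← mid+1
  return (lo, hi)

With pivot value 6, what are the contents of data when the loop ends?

[3,4,5,6,16,9,8,15,20,11,14,7,12]

pivot = 6; lo=0, mid=0, hi=12
data[mid]=3<6: swap data[0],data[0]; lo=1,mid=1 → [3,4,12,6,20,16,9,8,15,5,11,14,7]
data[mid]=4<6: swap data[1],data[1]; lo=2,mid=2 → [3,4,12,6,20,16,9,8,15,5,11,14,7]
data[mid]=12>6: swap data[2],data[12]; hi=11 → [3,4,7,6,20,16,9,8,15,5,11,14,12]
data[mid]=7>6: swap data[2],data[11]; hi=10 → [3,4,14,6,20,16,9,8,15,5,11,7,12]
data[mid]=14>6: swap data[2],data[10]; hi=9 → [3,4,11,6,20,16,9,8,15,5,14,7,12]
data[mid]=11>6: swap data[2],data[9]; hi=8 → [3,4,5,6,20,16,9,8,15,11,14,7,12]
data[mid]=5<6: swap data[2],data[2]; lo=3,mid=3 → [3,4,5,6,20,16,9,8,15,11,14,7,12]
data[mid]=6=6: mid=4
data[mid]=20>6: swap data[4],data[8]; hi=7 → [3,4,5,6,15,16,9,8,20,11,14,7,12]
data[mid]=15>6: swap data[4],data[7]; hi=6 → [3,4,5,6,8,16,9,15,20,11,14,7,12]
data[mid]=8>6: swap data[4],data[6]; hi=5 → [3,4,5,6,9,16,8,15,20,11,14,7,12]
data[mid]=9>6: swap data[4],data[5]; hi=4 → [3,4,5,6,16,9,8,15,20,11,14,7,12]
data[mid]=16>6: swap data[4],data[4]; hi=3 → [3,4,5,6,16,9,8,15,20,11,14,7,12]
end: lo=3, hi=3; data = [3,4,5,6,16,9,8,15,20,11,14,7,12]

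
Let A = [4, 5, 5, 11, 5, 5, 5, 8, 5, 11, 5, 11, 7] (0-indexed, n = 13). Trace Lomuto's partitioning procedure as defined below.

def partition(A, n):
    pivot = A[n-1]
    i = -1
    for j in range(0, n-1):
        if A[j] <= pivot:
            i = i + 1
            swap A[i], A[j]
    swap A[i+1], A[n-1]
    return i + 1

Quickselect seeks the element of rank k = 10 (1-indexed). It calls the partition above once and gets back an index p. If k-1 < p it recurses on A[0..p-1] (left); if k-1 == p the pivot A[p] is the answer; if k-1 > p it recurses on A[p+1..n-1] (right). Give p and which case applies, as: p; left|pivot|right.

8; right

pivot = A[12] = 7; i = -1
j=0: A[0]=4 ≤ 7 → i=0, swap A[0],A[0] (no change) → [4, 5, 5, 11, 5, 5, 5, 8, 5, 11, 5, 11, 7]
j=1: A[1]=5 ≤ 7 → i=1, swap A[1],A[1] (no change) → [4, 5, 5, 11, 5, 5, 5, 8, 5, 11, 5, 11, 7]
j=2: A[2]=5 ≤ 7 → i=2, swap A[2],A[2] (no change) → [4, 5, 5, 11, 5, 5, 5, 8, 5, 11, 5, 11, 7]
j=3: A[3]=11 > 7 → no swap
j=4: A[4]=5 ≤ 7 → i=3, swap A[3],A[4] → [4, 5, 5, 5, 11, 5, 5, 8, 5, 11, 5, 11, 7]
j=5: A[5]=5 ≤ 7 → i=4, swap A[4],A[5] → [4, 5, 5, 5, 5, 11, 5, 8, 5, 11, 5, 11, 7]
j=6: A[6]=5 ≤ 7 → i=5, swap A[5],A[6] → [4, 5, 5, 5, 5, 5, 11, 8, 5, 11, 5, 11, 7]
j=7: A[7]=8 > 7 → no swap
j=8: A[8]=5 ≤ 7 → i=6, swap A[6],A[8] → [4, 5, 5, 5, 5, 5, 5, 8, 11, 11, 5, 11, 7]
j=9: A[9]=11 > 7 → no swap
j=10: A[10]=5 ≤ 7 → i=7, swap A[7],A[10] → [4, 5, 5, 5, 5, 5, 5, 5, 11, 11, 8, 11, 7]
j=11: A[11]=11 > 7 → no swap
final swap A[8],A[12] → [4, 5, 5, 5, 5, 5, 5, 5, 7, 11, 8, 11, 11]; return 8
p = 8; k-1 = 9 > 8 ⇒ right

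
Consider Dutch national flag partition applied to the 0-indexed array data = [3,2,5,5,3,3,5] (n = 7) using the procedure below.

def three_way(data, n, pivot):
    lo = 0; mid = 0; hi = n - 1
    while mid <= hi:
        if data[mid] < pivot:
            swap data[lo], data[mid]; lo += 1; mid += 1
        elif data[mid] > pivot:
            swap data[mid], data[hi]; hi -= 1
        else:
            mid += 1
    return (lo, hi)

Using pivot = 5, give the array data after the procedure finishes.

[3,2,3,3,5,5,5]

lo=0 mid=0 hi=6
3<5: swap(0,0), lo=1 mid=1 ⇒ [3,2,5,5,3,3,5]
2<5: swap(1,1), lo=2 mid=2 ⇒ [3,2,5,5,3,3,5]
5=5: mid=3
5=5: mid=4
3<5: swap(2,4), lo=3 mid=5 ⇒ [3,2,3,5,5,3,5]
3<5: swap(3,5), lo=4 mid=6 ⇒ [3,2,3,3,5,5,5]
5=5: mid=7
done. lo=4 hi=6; data=[3,2,3,3,5,5,5]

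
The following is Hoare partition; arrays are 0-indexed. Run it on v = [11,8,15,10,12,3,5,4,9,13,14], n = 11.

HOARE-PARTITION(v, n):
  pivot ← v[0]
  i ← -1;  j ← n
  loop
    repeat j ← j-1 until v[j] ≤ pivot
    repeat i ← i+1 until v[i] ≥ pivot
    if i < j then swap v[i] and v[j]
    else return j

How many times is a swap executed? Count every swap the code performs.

3

pivot=11
j stops at 8 (9), i stops at 0 (11); swap ⇒ [9,8,15,10,12,3,5,4,11,13,14]
j stops at 7 (4), i stops at 2 (15); swap ⇒ [9,8,4,10,12,3,5,15,11,13,14]
j stops at 6 (5), i stops at 4 (12); swap ⇒ [9,8,4,10,5,3,12,15,11,13,14]
j stops at 5, i stops at 6; i≥j ⇒ return 5. v=[9,8,4,10,5,3,12,15,11,13,14]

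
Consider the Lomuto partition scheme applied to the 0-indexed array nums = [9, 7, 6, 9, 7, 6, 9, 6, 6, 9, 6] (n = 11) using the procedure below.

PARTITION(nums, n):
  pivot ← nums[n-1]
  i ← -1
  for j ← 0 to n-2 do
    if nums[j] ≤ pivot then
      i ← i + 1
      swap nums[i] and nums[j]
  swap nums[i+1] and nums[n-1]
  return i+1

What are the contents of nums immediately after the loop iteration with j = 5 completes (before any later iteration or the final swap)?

[6, 6, 9, 9, 7, 7, 9, 6, 6, 9, 6]

pivot = nums[10] = 6; i = -1
j=0: nums[0]=9 > 6 → no swap
j=1: nums[1]=7 > 6 → no swap
j=2: nums[2]=6 ≤ 6 → i=0, swap nums[0],nums[2] → [6, 7, 9, 9, 7, 6, 9, 6, 6, 9, 6]
j=3: nums[3]=9 > 6 → no swap
j=4: nums[4]=7 > 6 → no swap
j=5: nums[5]=6 ≤ 6 → i=1, swap nums[1],nums[5] → [6, 6, 9, 9, 7, 7, 9, 6, 6, 9, 6]
(after j=5) nums = [6, 6, 9, 9, 7, 7, 9, 6, 6, 9, 6]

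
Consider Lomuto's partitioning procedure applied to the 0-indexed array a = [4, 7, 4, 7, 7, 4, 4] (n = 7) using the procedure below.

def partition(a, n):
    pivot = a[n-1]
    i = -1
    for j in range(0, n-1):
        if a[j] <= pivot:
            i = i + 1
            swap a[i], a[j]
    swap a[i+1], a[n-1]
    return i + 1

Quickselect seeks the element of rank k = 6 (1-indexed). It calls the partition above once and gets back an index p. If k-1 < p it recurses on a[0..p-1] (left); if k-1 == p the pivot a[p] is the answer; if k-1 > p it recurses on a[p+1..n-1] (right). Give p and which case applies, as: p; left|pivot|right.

pivot=4, i=-1
j=0: 4≤4, i=0, swap(0,0) ⇒ [4, 7, 4, 7, 7, 4, 4]
j=1: 7>4, skip
j=2: 4≤4, i=1, swap(1,2) ⇒ [4, 4, 7, 7, 7, 4, 4]
j=3: 7>4, skip
j=4: 7>4, skip
j=5: 4≤4, i=2, swap(2,5) ⇒ [4, 4, 4, 7, 7, 7, 4]
swap(3,6) ⇒ [4, 4, 4, 4, 7, 7, 7]; return 3
p = 3; k-1 = 5 > 3 ⇒ right

3; right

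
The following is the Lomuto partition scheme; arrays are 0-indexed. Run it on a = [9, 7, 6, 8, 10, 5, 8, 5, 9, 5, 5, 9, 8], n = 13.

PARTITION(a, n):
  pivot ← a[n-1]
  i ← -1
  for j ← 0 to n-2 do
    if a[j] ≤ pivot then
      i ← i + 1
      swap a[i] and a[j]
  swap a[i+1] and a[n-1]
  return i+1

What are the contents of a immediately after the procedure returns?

[7, 6, 8, 5, 8, 5, 5, 5, 8, 10, 9, 9, 9]

pivot = a[12] = 8; i = -1
j=0: a[0]=9 > 8 → no swap
j=1: a[1]=7 ≤ 8 → i=0, swap a[0],a[1] → [7, 9, 6, 8, 10, 5, 8, 5, 9, 5, 5, 9, 8]
j=2: a[2]=6 ≤ 8 → i=1, swap a[1],a[2] → [7, 6, 9, 8, 10, 5, 8, 5, 9, 5, 5, 9, 8]
j=3: a[3]=8 ≤ 8 → i=2, swap a[2],a[3] → [7, 6, 8, 9, 10, 5, 8, 5, 9, 5, 5, 9, 8]
j=4: a[4]=10 > 8 → no swap
j=5: a[5]=5 ≤ 8 → i=3, swap a[3],a[5] → [7, 6, 8, 5, 10, 9, 8, 5, 9, 5, 5, 9, 8]
j=6: a[6]=8 ≤ 8 → i=4, swap a[4],a[6] → [7, 6, 8, 5, 8, 9, 10, 5, 9, 5, 5, 9, 8]
j=7: a[7]=5 ≤ 8 → i=5, swap a[5],a[7] → [7, 6, 8, 5, 8, 5, 10, 9, 9, 5, 5, 9, 8]
j=8: a[8]=9 > 8 → no swap
j=9: a[9]=5 ≤ 8 → i=6, swap a[6],a[9] → [7, 6, 8, 5, 8, 5, 5, 9, 9, 10, 5, 9, 8]
j=10: a[10]=5 ≤ 8 → i=7, swap a[7],a[10] → [7, 6, 8, 5, 8, 5, 5, 5, 9, 10, 9, 9, 8]
j=11: a[11]=9 > 8 → no swap
final swap a[8],a[12] → [7, 6, 8, 5, 8, 5, 5, 5, 8, 10, 9, 9, 9]; return 8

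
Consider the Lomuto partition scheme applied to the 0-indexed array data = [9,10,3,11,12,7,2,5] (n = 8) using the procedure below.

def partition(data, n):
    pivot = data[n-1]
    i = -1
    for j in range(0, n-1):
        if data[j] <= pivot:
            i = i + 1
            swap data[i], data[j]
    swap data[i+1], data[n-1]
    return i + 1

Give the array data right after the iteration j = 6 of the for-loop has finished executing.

pivot = data[7] = 5; i = -1
j=0: data[0]=9 > 5 → no swap
j=1: data[1]=10 > 5 → no swap
j=2: data[2]=3 ≤ 5 → i=0, swap data[0],data[2] → [3,10,9,11,12,7,2,5]
j=3: data[3]=11 > 5 → no swap
j=4: data[4]=12 > 5 → no swap
j=5: data[5]=7 > 5 → no swap
j=6: data[6]=2 ≤ 5 → i=1, swap data[1],data[6] → [3,2,9,11,12,7,10,5]
(after j=6) data = [3,2,9,11,12,7,10,5]

[3,2,9,11,12,7,10,5]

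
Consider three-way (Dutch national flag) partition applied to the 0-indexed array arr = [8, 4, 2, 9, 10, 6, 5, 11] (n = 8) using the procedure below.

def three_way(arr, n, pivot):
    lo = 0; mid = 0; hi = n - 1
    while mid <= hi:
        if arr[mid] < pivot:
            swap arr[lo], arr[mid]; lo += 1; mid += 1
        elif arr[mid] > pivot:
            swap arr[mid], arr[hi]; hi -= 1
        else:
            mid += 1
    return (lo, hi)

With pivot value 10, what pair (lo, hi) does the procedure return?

pivot = 10; lo=0, mid=0, hi=7
arr[mid]=8<10: swap arr[0],arr[0]; lo=1,mid=1 → [8, 4, 2, 9, 10, 6, 5, 11]
arr[mid]=4<10: swap arr[1],arr[1]; lo=2,mid=2 → [8, 4, 2, 9, 10, 6, 5, 11]
arr[mid]=2<10: swap arr[2],arr[2]; lo=3,mid=3 → [8, 4, 2, 9, 10, 6, 5, 11]
arr[mid]=9<10: swap arr[3],arr[3]; lo=4,mid=4 → [8, 4, 2, 9, 10, 6, 5, 11]
arr[mid]=10=10: mid=5
arr[mid]=6<10: swap arr[4],arr[5]; lo=5,mid=6 → [8, 4, 2, 9, 6, 10, 5, 11]
arr[mid]=5<10: swap arr[5],arr[6]; lo=6,mid=7 → [8, 4, 2, 9, 6, 5, 10, 11]
arr[mid]=11>10: swap arr[7],arr[7]; hi=6 → [8, 4, 2, 9, 6, 5, 10, 11]
end: lo=6, hi=6; arr = [8, 4, 2, 9, 6, 5, 10, 11]

(6, 6)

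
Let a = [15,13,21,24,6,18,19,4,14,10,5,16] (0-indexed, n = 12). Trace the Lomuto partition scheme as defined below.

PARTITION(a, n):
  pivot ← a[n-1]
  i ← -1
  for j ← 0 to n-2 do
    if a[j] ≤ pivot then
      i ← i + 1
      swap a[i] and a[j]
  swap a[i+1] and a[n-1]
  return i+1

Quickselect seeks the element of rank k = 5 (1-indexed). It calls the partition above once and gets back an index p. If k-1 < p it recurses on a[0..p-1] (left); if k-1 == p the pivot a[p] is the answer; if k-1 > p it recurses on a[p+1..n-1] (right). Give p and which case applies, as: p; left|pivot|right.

7; left

pivot = a[11] = 16; i = -1
j=0: a[0]=15 ≤ 16 → i=0, swap a[0],a[0] (no change) → [15,13,21,24,6,18,19,4,14,10,5,16]
j=1: a[1]=13 ≤ 16 → i=1, swap a[1],a[1] (no change) → [15,13,21,24,6,18,19,4,14,10,5,16]
j=2: a[2]=21 > 16 → no swap
j=3: a[3]=24 > 16 → no swap
j=4: a[4]=6 ≤ 16 → i=2, swap a[2],a[4] → [15,13,6,24,21,18,19,4,14,10,5,16]
j=5: a[5]=18 > 16 → no swap
j=6: a[6]=19 > 16 → no swap
j=7: a[7]=4 ≤ 16 → i=3, swap a[3],a[7] → [15,13,6,4,21,18,19,24,14,10,5,16]
j=8: a[8]=14 ≤ 16 → i=4, swap a[4],a[8] → [15,13,6,4,14,18,19,24,21,10,5,16]
j=9: a[9]=10 ≤ 16 → i=5, swap a[5],a[9] → [15,13,6,4,14,10,19,24,21,18,5,16]
j=10: a[10]=5 ≤ 16 → i=6, swap a[6],a[10] → [15,13,6,4,14,10,5,24,21,18,19,16]
final swap a[7],a[11] → [15,13,6,4,14,10,5,16,21,18,19,24]; return 7
p = 7; k-1 = 4 < 7 ⇒ left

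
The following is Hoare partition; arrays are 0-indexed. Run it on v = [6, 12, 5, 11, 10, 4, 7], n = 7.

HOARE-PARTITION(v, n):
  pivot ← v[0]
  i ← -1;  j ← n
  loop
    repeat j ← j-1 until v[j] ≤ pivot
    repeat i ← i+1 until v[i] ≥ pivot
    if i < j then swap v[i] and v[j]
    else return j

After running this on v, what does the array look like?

pivot=6
j stops at 5 (4), i stops at 0 (6); swap ⇒ [4, 12, 5, 11, 10, 6, 7]
j stops at 2 (5), i stops at 1 (12); swap ⇒ [4, 5, 12, 11, 10, 6, 7]
j stops at 1, i stops at 2; i≥j ⇒ return 1. v=[4, 5, 12, 11, 10, 6, 7]

[4, 5, 12, 11, 10, 6, 7]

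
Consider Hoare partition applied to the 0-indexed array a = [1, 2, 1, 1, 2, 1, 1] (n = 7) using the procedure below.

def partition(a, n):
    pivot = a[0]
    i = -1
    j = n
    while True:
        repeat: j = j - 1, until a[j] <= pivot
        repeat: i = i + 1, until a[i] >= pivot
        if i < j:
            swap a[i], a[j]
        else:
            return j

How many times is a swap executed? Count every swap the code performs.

3

pivot=1
j stops at 6 (1), i stops at 0 (1); swap ⇒ [1, 2, 1, 1, 2, 1, 1]
j stops at 5 (1), i stops at 1 (2); swap ⇒ [1, 1, 1, 1, 2, 2, 1]
j stops at 3 (1), i stops at 2 (1); swap ⇒ [1, 1, 1, 1, 2, 2, 1]
j stops at 2, i stops at 3; i≥j ⇒ return 2. a=[1, 1, 1, 1, 2, 2, 1]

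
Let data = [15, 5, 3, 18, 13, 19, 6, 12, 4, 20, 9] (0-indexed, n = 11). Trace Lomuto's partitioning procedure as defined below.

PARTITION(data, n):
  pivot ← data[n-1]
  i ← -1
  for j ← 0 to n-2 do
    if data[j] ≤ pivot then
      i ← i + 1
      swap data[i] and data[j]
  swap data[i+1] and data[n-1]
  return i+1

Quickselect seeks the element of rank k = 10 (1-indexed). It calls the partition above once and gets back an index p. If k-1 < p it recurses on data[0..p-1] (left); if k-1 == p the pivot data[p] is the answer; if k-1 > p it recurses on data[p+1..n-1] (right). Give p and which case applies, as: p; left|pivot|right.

4; right

pivot = data[10] = 9; i = -1
j=0: data[0]=15 > 9 → no swap
j=1: data[1]=5 ≤ 9 → i=0, swap data[0],data[1] → [5, 15, 3, 18, 13, 19, 6, 12, 4, 20, 9]
j=2: data[2]=3 ≤ 9 → i=1, swap data[1],data[2] → [5, 3, 15, 18, 13, 19, 6, 12, 4, 20, 9]
j=3: data[3]=18 > 9 → no swap
j=4: data[4]=13 > 9 → no swap
j=5: data[5]=19 > 9 → no swap
j=6: data[6]=6 ≤ 9 → i=2, swap data[2],data[6] → [5, 3, 6, 18, 13, 19, 15, 12, 4, 20, 9]
j=7: data[7]=12 > 9 → no swap
j=8: data[8]=4 ≤ 9 → i=3, swap data[3],data[8] → [5, 3, 6, 4, 13, 19, 15, 12, 18, 20, 9]
j=9: data[9]=20 > 9 → no swap
final swap data[4],data[10] → [5, 3, 6, 4, 9, 19, 15, 12, 18, 20, 13]; return 4
p = 4; k-1 = 9 > 4 ⇒ right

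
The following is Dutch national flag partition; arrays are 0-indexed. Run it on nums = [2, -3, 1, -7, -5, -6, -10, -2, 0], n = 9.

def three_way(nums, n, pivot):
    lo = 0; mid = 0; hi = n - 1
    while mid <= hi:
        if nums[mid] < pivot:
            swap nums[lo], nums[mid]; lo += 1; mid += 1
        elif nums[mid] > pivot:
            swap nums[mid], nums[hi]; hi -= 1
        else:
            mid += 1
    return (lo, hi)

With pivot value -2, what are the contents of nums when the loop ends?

lo=0 mid=0 hi=8
2>-2: swap(0,8), hi=7 ⇒ [0, -3, 1, -7, -5, -6, -10, -2, 2]
0>-2: swap(0,7), hi=6 ⇒ [-2, -3, 1, -7, -5, -6, -10, 0, 2]
-2=-2: mid=1
-3<-2: swap(0,1), lo=1 mid=2 ⇒ [-3, -2, 1, -7, -5, -6, -10, 0, 2]
1>-2: swap(2,6), hi=5 ⇒ [-3, -2, -10, -7, -5, -6, 1, 0, 2]
-10<-2: swap(1,2), lo=2 mid=3 ⇒ [-3, -10, -2, -7, -5, -6, 1, 0, 2]
-7<-2: swap(2,3), lo=3 mid=4 ⇒ [-3, -10, -7, -2, -5, -6, 1, 0, 2]
-5<-2: swap(3,4), lo=4 mid=5 ⇒ [-3, -10, -7, -5, -2, -6, 1, 0, 2]
-6<-2: swap(4,5), lo=5 mid=6 ⇒ [-3, -10, -7, -5, -6, -2, 1, 0, 2]
done. lo=5 hi=5; nums=[-3, -10, -7, -5, -6, -2, 1, 0, 2]

[-3, -10, -7, -5, -6, -2, 1, 0, 2]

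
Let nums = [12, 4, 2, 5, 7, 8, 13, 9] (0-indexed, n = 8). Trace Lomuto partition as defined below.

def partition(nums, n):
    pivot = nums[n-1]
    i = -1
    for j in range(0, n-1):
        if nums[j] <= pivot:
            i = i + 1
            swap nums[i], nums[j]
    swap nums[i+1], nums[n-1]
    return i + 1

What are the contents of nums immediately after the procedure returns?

pivot = nums[7] = 9; i = -1
j=0: nums[0]=12 > 9 → no swap
j=1: nums[1]=4 ≤ 9 → i=0, swap nums[0],nums[1] → [4, 12, 2, 5, 7, 8, 13, 9]
j=2: nums[2]=2 ≤ 9 → i=1, swap nums[1],nums[2] → [4, 2, 12, 5, 7, 8, 13, 9]
j=3: nums[3]=5 ≤ 9 → i=2, swap nums[2],nums[3] → [4, 2, 5, 12, 7, 8, 13, 9]
j=4: nums[4]=7 ≤ 9 → i=3, swap nums[3],nums[4] → [4, 2, 5, 7, 12, 8, 13, 9]
j=5: nums[5]=8 ≤ 9 → i=4, swap nums[4],nums[5] → [4, 2, 5, 7, 8, 12, 13, 9]
j=6: nums[6]=13 > 9 → no swap
final swap nums[5],nums[7] → [4, 2, 5, 7, 8, 9, 13, 12]; return 5

[4, 2, 5, 7, 8, 9, 13, 12]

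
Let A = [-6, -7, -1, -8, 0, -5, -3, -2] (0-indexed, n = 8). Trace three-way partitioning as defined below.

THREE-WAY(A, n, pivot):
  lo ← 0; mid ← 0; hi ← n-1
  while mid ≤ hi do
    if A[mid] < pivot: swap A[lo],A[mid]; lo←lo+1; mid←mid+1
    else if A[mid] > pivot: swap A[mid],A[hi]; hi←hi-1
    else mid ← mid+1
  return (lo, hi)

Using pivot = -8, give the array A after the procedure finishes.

[-8, -1, -7, 0, -5, -3, -2, -6]

lo=0 mid=0 hi=7
-6>-8: swap(0,7), hi=6 ⇒ [-2, -7, -1, -8, 0, -5, -3, -6]
-2>-8: swap(0,6), hi=5 ⇒ [-3, -7, -1, -8, 0, -5, -2, -6]
-3>-8: swap(0,5), hi=4 ⇒ [-5, -7, -1, -8, 0, -3, -2, -6]
-5>-8: swap(0,4), hi=3 ⇒ [0, -7, -1, -8, -5, -3, -2, -6]
0>-8: swap(0,3), hi=2 ⇒ [-8, -7, -1, 0, -5, -3, -2, -6]
-8=-8: mid=1
-7>-8: swap(1,2), hi=1 ⇒ [-8, -1, -7, 0, -5, -3, -2, -6]
-1>-8: swap(1,1), hi=0 ⇒ [-8, -1, -7, 0, -5, -3, -2, -6]
done. lo=0 hi=0; A=[-8, -1, -7, 0, -5, -3, -2, -6]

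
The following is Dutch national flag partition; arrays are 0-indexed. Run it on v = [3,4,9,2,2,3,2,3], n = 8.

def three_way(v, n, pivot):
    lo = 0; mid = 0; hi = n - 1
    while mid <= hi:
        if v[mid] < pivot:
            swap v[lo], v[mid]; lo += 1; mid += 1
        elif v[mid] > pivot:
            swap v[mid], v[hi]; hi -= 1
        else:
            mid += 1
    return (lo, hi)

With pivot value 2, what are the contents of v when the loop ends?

[2,2,2,9,3,4,3,3]

lo=0 mid=0 hi=7
3>2: swap(0,7), hi=6 ⇒ [3,4,9,2,2,3,2,3]
3>2: swap(0,6), hi=5 ⇒ [2,4,9,2,2,3,3,3]
2=2: mid=1
4>2: swap(1,5), hi=4 ⇒ [2,3,9,2,2,4,3,3]
3>2: swap(1,4), hi=3 ⇒ [2,2,9,2,3,4,3,3]
2=2: mid=2
9>2: swap(2,3), hi=2 ⇒ [2,2,2,9,3,4,3,3]
2=2: mid=3
done. lo=0 hi=2; v=[2,2,2,9,3,4,3,3]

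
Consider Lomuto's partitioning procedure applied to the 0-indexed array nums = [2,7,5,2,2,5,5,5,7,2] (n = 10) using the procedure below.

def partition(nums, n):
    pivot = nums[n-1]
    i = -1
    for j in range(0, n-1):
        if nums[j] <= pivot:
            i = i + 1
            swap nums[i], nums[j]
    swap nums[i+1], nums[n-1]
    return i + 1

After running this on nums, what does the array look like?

pivot = nums[9] = 2; i = -1
j=0: nums[0]=2 ≤ 2 → i=0, swap nums[0],nums[0] (no change) → [2,7,5,2,2,5,5,5,7,2]
j=1: nums[1]=7 > 2 → no swap
j=2: nums[2]=5 > 2 → no swap
j=3: nums[3]=2 ≤ 2 → i=1, swap nums[1],nums[3] → [2,2,5,7,2,5,5,5,7,2]
j=4: nums[4]=2 ≤ 2 → i=2, swap nums[2],nums[4] → [2,2,2,7,5,5,5,5,7,2]
j=5: nums[5]=5 > 2 → no swap
j=6: nums[6]=5 > 2 → no swap
j=7: nums[7]=5 > 2 → no swap
j=8: nums[8]=7 > 2 → no swap
final swap nums[3],nums[9] → [2,2,2,2,5,5,5,5,7,7]; return 3

[2,2,2,2,5,5,5,5,7,7]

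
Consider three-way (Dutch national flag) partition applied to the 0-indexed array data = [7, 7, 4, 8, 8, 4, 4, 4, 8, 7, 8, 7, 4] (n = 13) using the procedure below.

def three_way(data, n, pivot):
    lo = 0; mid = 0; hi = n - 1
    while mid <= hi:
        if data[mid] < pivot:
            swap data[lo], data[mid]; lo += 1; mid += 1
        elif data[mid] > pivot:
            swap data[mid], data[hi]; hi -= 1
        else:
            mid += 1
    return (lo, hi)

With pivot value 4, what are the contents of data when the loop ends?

[4, 4, 4, 4, 4, 8, 8, 8, 7, 8, 7, 7, 7]

lo=0 mid=0 hi=12
7>4: swap(0,12), hi=11 ⇒ [4, 7, 4, 8, 8, 4, 4, 4, 8, 7, 8, 7, 7]
4=4: mid=1
7>4: swap(1,11), hi=10 ⇒ [4, 7, 4, 8, 8, 4, 4, 4, 8, 7, 8, 7, 7]
7>4: swap(1,10), hi=9 ⇒ [4, 8, 4, 8, 8, 4, 4, 4, 8, 7, 7, 7, 7]
8>4: swap(1,9), hi=8 ⇒ [4, 7, 4, 8, 8, 4, 4, 4, 8, 8, 7, 7, 7]
7>4: swap(1,8), hi=7 ⇒ [4, 8, 4, 8, 8, 4, 4, 4, 7, 8, 7, 7, 7]
8>4: swap(1,7), hi=6 ⇒ [4, 4, 4, 8, 8, 4, 4, 8, 7, 8, 7, 7, 7]
4=4: mid=2
4=4: mid=3
8>4: swap(3,6), hi=5 ⇒ [4, 4, 4, 4, 8, 4, 8, 8, 7, 8, 7, 7, 7]
4=4: mid=4
8>4: swap(4,5), hi=4 ⇒ [4, 4, 4, 4, 4, 8, 8, 8, 7, 8, 7, 7, 7]
4=4: mid=5
done. lo=0 hi=4; data=[4, 4, 4, 4, 4, 8, 8, 8, 7, 8, 7, 7, 7]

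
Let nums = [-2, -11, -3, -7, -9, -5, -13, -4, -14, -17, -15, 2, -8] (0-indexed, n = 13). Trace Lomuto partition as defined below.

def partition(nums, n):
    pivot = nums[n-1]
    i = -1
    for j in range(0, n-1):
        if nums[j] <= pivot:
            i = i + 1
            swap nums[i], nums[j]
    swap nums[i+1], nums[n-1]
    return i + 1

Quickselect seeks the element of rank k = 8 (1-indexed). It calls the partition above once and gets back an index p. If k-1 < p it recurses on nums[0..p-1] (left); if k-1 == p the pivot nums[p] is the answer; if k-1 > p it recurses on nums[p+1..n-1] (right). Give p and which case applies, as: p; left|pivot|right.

6; right

pivot = nums[12] = -8; i = -1
j=0: nums[0]=-2 > -8 → no swap
j=1: nums[1]=-11 ≤ -8 → i=0, swap nums[0],nums[1] → [-11, -2, -3, -7, -9, -5, -13, -4, -14, -17, -15, 2, -8]
j=2: nums[2]=-3 > -8 → no swap
j=3: nums[3]=-7 > -8 → no swap
j=4: nums[4]=-9 ≤ -8 → i=1, swap nums[1],nums[4] → [-11, -9, -3, -7, -2, -5, -13, -4, -14, -17, -15, 2, -8]
j=5: nums[5]=-5 > -8 → no swap
j=6: nums[6]=-13 ≤ -8 → i=2, swap nums[2],nums[6] → [-11, -9, -13, -7, -2, -5, -3, -4, -14, -17, -15, 2, -8]
j=7: nums[7]=-4 > -8 → no swap
j=8: nums[8]=-14 ≤ -8 → i=3, swap nums[3],nums[8] → [-11, -9, -13, -14, -2, -5, -3, -4, -7, -17, -15, 2, -8]
j=9: nums[9]=-17 ≤ -8 → i=4, swap nums[4],nums[9] → [-11, -9, -13, -14, -17, -5, -3, -4, -7, -2, -15, 2, -8]
j=10: nums[10]=-15 ≤ -8 → i=5, swap nums[5],nums[10] → [-11, -9, -13, -14, -17, -15, -3, -4, -7, -2, -5, 2, -8]
j=11: nums[11]=2 > -8 → no swap
final swap nums[6],nums[12] → [-11, -9, -13, -14, -17, -15, -8, -4, -7, -2, -5, 2, -3]; return 6
p = 6; k-1 = 7 > 6 ⇒ right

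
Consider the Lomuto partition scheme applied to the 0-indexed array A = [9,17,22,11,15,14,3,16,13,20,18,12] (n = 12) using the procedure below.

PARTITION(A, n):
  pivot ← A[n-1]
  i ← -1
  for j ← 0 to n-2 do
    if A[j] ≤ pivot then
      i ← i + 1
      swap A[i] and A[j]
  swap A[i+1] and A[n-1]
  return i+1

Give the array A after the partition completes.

[9,11,3,12,15,14,22,16,13,20,18,17]

pivot = A[11] = 12; i = -1
j=0: A[0]=9 ≤ 12 → i=0, swap A[0],A[0] (no change) → [9,17,22,11,15,14,3,16,13,20,18,12]
j=1: A[1]=17 > 12 → no swap
j=2: A[2]=22 > 12 → no swap
j=3: A[3]=11 ≤ 12 → i=1, swap A[1],A[3] → [9,11,22,17,15,14,3,16,13,20,18,12]
j=4: A[4]=15 > 12 → no swap
j=5: A[5]=14 > 12 → no swap
j=6: A[6]=3 ≤ 12 → i=2, swap A[2],A[6] → [9,11,3,17,15,14,22,16,13,20,18,12]
j=7: A[7]=16 > 12 → no swap
j=8: A[8]=13 > 12 → no swap
j=9: A[9]=20 > 12 → no swap
j=10: A[10]=18 > 12 → no swap
final swap A[3],A[11] → [9,11,3,12,15,14,22,16,13,20,18,17]; return 3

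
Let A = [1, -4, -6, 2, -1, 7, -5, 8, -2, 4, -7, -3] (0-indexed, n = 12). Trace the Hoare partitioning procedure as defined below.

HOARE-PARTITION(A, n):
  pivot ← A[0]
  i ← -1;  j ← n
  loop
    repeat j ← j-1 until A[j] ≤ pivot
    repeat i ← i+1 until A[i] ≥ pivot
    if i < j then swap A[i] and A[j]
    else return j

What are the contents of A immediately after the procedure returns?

[-3, -4, -6, -7, -1, -2, -5, 8, 7, 4, 2, 1]

pivot = A[0] = 1; i = -1, j = 12
j→11 (A[11]=-3≤1), i→0 (A[0]=1≥1); i<j, swap → [-3, -4, -6, 2, -1, 7, -5, 8, -2, 4, -7, 1]
j→10 (A[10]=-7≤1), i→3 (A[3]=2≥1); i<j, swap → [-3, -4, -6, -7, -1, 7, -5, 8, -2, 4, 2, 1]
j→8 (A[8]=-2≤1), i→5 (A[5]=7≥1); i<j, swap → [-3, -4, -6, -7, -1, -2, -5, 8, 7, 4, 2, 1]
j→6, i→7; i≥j, return j=6. A = [-3, -4, -6, -7, -1, -2, -5, 8, 7, 4, 2, 1]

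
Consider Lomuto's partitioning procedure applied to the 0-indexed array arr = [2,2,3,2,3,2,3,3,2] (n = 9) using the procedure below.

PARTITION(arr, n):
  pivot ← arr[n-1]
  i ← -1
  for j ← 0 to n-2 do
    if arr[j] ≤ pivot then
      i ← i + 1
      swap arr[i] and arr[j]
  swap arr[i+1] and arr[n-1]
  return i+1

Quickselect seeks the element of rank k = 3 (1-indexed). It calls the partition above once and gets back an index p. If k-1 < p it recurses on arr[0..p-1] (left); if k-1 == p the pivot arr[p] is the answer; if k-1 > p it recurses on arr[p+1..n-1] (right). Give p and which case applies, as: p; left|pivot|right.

pivot=2, i=-1
j=0: 2≤2, i=0, swap(0,0) ⇒ [2,2,3,2,3,2,3,3,2]
j=1: 2≤2, i=1, swap(1,1) ⇒ [2,2,3,2,3,2,3,3,2]
j=2: 3>2, skip
j=3: 2≤2, i=2, swap(2,3) ⇒ [2,2,2,3,3,2,3,3,2]
j=4: 3>2, skip
j=5: 2≤2, i=3, swap(3,5) ⇒ [2,2,2,2,3,3,3,3,2]
j=6: 3>2, skip
j=7: 3>2, skip
swap(4,8) ⇒ [2,2,2,2,2,3,3,3,3]; return 4
p = 4; k-1 = 2 < 4 ⇒ left

4; left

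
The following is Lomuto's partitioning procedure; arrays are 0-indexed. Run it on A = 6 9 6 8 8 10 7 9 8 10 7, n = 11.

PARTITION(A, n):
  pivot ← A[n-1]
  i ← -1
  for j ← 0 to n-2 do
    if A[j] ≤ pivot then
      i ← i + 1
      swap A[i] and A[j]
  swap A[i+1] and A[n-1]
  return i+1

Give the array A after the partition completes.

pivot=7, i=-1
j=0: 6≤7, i=0, swap(0,0) ⇒ 6 9 6 8 8 10 7 9 8 10 7
j=1: 9>7, skip
j=2: 6≤7, i=1, swap(1,2) ⇒ 6 6 9 8 8 10 7 9 8 10 7
j=3: 8>7, skip
j=4: 8>7, skip
j=5: 10>7, skip
j=6: 7≤7, i=2, swap(2,6) ⇒ 6 6 7 8 8 10 9 9 8 10 7
j=7: 9>7, skip
j=8: 8>7, skip
j=9: 10>7, skip
swap(3,10) ⇒ 6 6 7 7 8 10 9 9 8 10 8; return 3

6 6 7 7 8 10 9 9 8 10 8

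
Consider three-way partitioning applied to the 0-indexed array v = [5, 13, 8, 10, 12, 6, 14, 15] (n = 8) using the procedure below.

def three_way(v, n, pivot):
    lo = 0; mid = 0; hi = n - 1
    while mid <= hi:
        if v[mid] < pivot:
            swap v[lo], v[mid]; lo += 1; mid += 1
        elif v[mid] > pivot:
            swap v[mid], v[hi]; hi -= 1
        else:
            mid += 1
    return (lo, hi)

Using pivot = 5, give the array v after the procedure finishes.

[5, 8, 10, 12, 6, 14, 15, 13]

lo=0 mid=0 hi=7
5=5: mid=1
13>5: swap(1,7), hi=6 ⇒ [5, 15, 8, 10, 12, 6, 14, 13]
15>5: swap(1,6), hi=5 ⇒ [5, 14, 8, 10, 12, 6, 15, 13]
14>5: swap(1,5), hi=4 ⇒ [5, 6, 8, 10, 12, 14, 15, 13]
6>5: swap(1,4), hi=3 ⇒ [5, 12, 8, 10, 6, 14, 15, 13]
12>5: swap(1,3), hi=2 ⇒ [5, 10, 8, 12, 6, 14, 15, 13]
10>5: swap(1,2), hi=1 ⇒ [5, 8, 10, 12, 6, 14, 15, 13]
8>5: swap(1,1), hi=0 ⇒ [5, 8, 10, 12, 6, 14, 15, 13]
done. lo=0 hi=0; v=[5, 8, 10, 12, 6, 14, 15, 13]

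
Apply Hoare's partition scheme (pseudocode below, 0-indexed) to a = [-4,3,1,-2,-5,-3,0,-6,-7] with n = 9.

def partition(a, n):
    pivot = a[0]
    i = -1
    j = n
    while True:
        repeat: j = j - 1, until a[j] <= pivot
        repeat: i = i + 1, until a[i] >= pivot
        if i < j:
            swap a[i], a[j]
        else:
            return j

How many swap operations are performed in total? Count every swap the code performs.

3

pivot=-4
j stops at 8 (-7), i stops at 0 (-4); swap ⇒ [-7,3,1,-2,-5,-3,0,-6,-4]
j stops at 7 (-6), i stops at 1 (3); swap ⇒ [-7,-6,1,-2,-5,-3,0,3,-4]
j stops at 4 (-5), i stops at 2 (1); swap ⇒ [-7,-6,-5,-2,1,-3,0,3,-4]
j stops at 2, i stops at 3; i≥j ⇒ return 2. a=[-7,-6,-5,-2,1,-3,0,3,-4]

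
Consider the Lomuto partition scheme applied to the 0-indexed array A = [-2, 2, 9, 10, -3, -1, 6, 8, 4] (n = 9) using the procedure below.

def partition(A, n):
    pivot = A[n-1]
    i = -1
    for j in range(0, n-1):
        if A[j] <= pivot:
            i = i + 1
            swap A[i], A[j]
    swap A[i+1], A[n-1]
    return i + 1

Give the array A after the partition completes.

[-2, 2, -3, -1, 4, 10, 6, 8, 9]

pivot = A[8] = 4; i = -1
j=0: A[0]=-2 ≤ 4 → i=0, swap A[0],A[0] (no change) → [-2, 2, 9, 10, -3, -1, 6, 8, 4]
j=1: A[1]=2 ≤ 4 → i=1, swap A[1],A[1] (no change) → [-2, 2, 9, 10, -3, -1, 6, 8, 4]
j=2: A[2]=9 > 4 → no swap
j=3: A[3]=10 > 4 → no swap
j=4: A[4]=-3 ≤ 4 → i=2, swap A[2],A[4] → [-2, 2, -3, 10, 9, -1, 6, 8, 4]
j=5: A[5]=-1 ≤ 4 → i=3, swap A[3],A[5] → [-2, 2, -3, -1, 9, 10, 6, 8, 4]
j=6: A[6]=6 > 4 → no swap
j=7: A[7]=8 > 4 → no swap
final swap A[4],A[8] → [-2, 2, -3, -1, 4, 10, 6, 8, 9]; return 4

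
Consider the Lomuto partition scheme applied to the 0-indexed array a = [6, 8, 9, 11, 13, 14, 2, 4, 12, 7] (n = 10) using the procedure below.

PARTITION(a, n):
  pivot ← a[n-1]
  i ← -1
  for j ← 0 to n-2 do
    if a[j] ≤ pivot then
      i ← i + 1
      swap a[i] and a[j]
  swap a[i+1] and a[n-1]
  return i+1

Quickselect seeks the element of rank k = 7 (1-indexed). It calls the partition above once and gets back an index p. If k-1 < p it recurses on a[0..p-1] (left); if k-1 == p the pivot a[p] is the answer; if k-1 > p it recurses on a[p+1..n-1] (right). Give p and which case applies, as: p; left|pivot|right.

pivot = a[9] = 7; i = -1
j=0: a[0]=6 ≤ 7 → i=0, swap a[0],a[0] (no change) → [6, 8, 9, 11, 13, 14, 2, 4, 12, 7]
j=1: a[1]=8 > 7 → no swap
j=2: a[2]=9 > 7 → no swap
j=3: a[3]=11 > 7 → no swap
j=4: a[4]=13 > 7 → no swap
j=5: a[5]=14 > 7 → no swap
j=6: a[6]=2 ≤ 7 → i=1, swap a[1],a[6] → [6, 2, 9, 11, 13, 14, 8, 4, 12, 7]
j=7: a[7]=4 ≤ 7 → i=2, swap a[2],a[7] → [6, 2, 4, 11, 13, 14, 8, 9, 12, 7]
j=8: a[8]=12 > 7 → no swap
final swap a[3],a[9] → [6, 2, 4, 7, 13, 14, 8, 9, 12, 11]; return 3
p = 3; k-1 = 6 > 3 ⇒ right

3; right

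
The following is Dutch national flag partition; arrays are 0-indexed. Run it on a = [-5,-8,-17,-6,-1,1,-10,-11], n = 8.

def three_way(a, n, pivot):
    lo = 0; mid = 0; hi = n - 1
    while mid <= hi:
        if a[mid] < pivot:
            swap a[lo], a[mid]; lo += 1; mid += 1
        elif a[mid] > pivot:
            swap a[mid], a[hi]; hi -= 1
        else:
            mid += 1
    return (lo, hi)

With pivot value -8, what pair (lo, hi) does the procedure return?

pivot = -8; lo=0, mid=0, hi=7
a[mid]=-5>-8: swap a[0],a[7]; hi=6 → [-11,-8,-17,-6,-1,1,-10,-5]
a[mid]=-11<-8: swap a[0],a[0]; lo=1,mid=1 → [-11,-8,-17,-6,-1,1,-10,-5]
a[mid]=-8=-8: mid=2
a[mid]=-17<-8: swap a[1],a[2]; lo=2,mid=3 → [-11,-17,-8,-6,-1,1,-10,-5]
a[mid]=-6>-8: swap a[3],a[6]; hi=5 → [-11,-17,-8,-10,-1,1,-6,-5]
a[mid]=-10<-8: swap a[2],a[3]; lo=3,mid=4 → [-11,-17,-10,-8,-1,1,-6,-5]
a[mid]=-1>-8: swap a[4],a[5]; hi=4 → [-11,-17,-10,-8,1,-1,-6,-5]
a[mid]=1>-8: swap a[4],a[4]; hi=3 → [-11,-17,-10,-8,1,-1,-6,-5]
end: lo=3, hi=3; a = [-11,-17,-10,-8,1,-1,-6,-5]

(3, 3)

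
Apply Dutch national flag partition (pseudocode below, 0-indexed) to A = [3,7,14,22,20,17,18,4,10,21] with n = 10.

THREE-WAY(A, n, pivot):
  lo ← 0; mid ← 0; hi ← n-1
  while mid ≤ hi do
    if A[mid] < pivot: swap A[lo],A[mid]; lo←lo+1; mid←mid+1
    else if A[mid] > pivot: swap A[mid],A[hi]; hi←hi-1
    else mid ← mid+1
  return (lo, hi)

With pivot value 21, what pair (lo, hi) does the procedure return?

pivot = 21; lo=0, mid=0, hi=9
A[mid]=3<21: swap A[0],A[0]; lo=1,mid=1 → [3,7,14,22,20,17,18,4,10,21]
A[mid]=7<21: swap A[1],A[1]; lo=2,mid=2 → [3,7,14,22,20,17,18,4,10,21]
A[mid]=14<21: swap A[2],A[2]; lo=3,mid=3 → [3,7,14,22,20,17,18,4,10,21]
A[mid]=22>21: swap A[3],A[9]; hi=8 → [3,7,14,21,20,17,18,4,10,22]
A[mid]=21=21: mid=4
A[mid]=20<21: swap A[3],A[4]; lo=4,mid=5 → [3,7,14,20,21,17,18,4,10,22]
A[mid]=17<21: swap A[4],A[5]; lo=5,mid=6 → [3,7,14,20,17,21,18,4,10,22]
A[mid]=18<21: swap A[5],A[6]; lo=6,mid=7 → [3,7,14,20,17,18,21,4,10,22]
A[mid]=4<21: swap A[6],A[7]; lo=7,mid=8 → [3,7,14,20,17,18,4,21,10,22]
A[mid]=10<21: swap A[7],A[8]; lo=8,mid=9 → [3,7,14,20,17,18,4,10,21,22]
end: lo=8, hi=8; A = [3,7,14,20,17,18,4,10,21,22]

(8, 8)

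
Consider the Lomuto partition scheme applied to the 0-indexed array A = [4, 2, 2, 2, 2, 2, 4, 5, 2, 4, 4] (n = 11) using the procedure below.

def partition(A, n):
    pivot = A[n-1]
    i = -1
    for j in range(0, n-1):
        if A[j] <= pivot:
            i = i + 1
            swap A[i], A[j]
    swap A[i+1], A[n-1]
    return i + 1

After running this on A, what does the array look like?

[4, 2, 2, 2, 2, 2, 4, 2, 4, 4, 5]

pivot=4, i=-1
j=0: 4≤4, i=0, swap(0,0) ⇒ [4, 2, 2, 2, 2, 2, 4, 5, 2, 4, 4]
j=1: 2≤4, i=1, swap(1,1) ⇒ [4, 2, 2, 2, 2, 2, 4, 5, 2, 4, 4]
j=2: 2≤4, i=2, swap(2,2) ⇒ [4, 2, 2, 2, 2, 2, 4, 5, 2, 4, 4]
j=3: 2≤4, i=3, swap(3,3) ⇒ [4, 2, 2, 2, 2, 2, 4, 5, 2, 4, 4]
j=4: 2≤4, i=4, swap(4,4) ⇒ [4, 2, 2, 2, 2, 2, 4, 5, 2, 4, 4]
j=5: 2≤4, i=5, swap(5,5) ⇒ [4, 2, 2, 2, 2, 2, 4, 5, 2, 4, 4]
j=6: 4≤4, i=6, swap(6,6) ⇒ [4, 2, 2, 2, 2, 2, 4, 5, 2, 4, 4]
j=7: 5>4, skip
j=8: 2≤4, i=7, swap(7,8) ⇒ [4, 2, 2, 2, 2, 2, 4, 2, 5, 4, 4]
j=9: 4≤4, i=8, swap(8,9) ⇒ [4, 2, 2, 2, 2, 2, 4, 2, 4, 5, 4]
swap(9,10) ⇒ [4, 2, 2, 2, 2, 2, 4, 2, 4, 4, 5]; return 9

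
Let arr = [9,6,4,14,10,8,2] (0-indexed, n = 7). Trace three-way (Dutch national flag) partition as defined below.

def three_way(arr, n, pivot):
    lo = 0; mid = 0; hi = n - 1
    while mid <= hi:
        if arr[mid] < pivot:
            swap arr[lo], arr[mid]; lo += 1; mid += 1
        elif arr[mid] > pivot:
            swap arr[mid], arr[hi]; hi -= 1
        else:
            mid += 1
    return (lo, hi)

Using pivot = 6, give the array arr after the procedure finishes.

pivot = 6; lo=0, mid=0, hi=6
arr[mid]=9>6: swap arr[0],arr[6]; hi=5 → [2,6,4,14,10,8,9]
arr[mid]=2<6: swap arr[0],arr[0]; lo=1,mid=1 → [2,6,4,14,10,8,9]
arr[mid]=6=6: mid=2
arr[mid]=4<6: swap arr[1],arr[2]; lo=2,mid=3 → [2,4,6,14,10,8,9]
arr[mid]=14>6: swap arr[3],arr[5]; hi=4 → [2,4,6,8,10,14,9]
arr[mid]=8>6: swap arr[3],arr[4]; hi=3 → [2,4,6,10,8,14,9]
arr[mid]=10>6: swap arr[3],arr[3]; hi=2 → [2,4,6,10,8,14,9]
end: lo=2, hi=2; arr = [2,4,6,10,8,14,9]

[2,4,6,10,8,14,9]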